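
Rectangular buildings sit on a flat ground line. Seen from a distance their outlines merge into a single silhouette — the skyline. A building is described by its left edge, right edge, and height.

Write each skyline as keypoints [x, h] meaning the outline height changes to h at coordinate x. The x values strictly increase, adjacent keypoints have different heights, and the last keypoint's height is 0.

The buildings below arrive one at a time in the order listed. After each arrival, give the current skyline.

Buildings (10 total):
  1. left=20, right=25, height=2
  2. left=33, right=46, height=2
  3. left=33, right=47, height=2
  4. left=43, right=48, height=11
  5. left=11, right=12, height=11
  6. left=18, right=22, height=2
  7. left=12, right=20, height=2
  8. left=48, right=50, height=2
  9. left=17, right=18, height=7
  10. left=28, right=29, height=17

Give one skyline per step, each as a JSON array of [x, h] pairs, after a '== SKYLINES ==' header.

== SKYLINES ==
[[20,2],[25,0]]
[[20,2],[25,0],[33,2],[46,0]]
[[20,2],[25,0],[33,2],[47,0]]
[[20,2],[25,0],[33,2],[43,11],[48,0]]
[[11,11],[12,0],[20,2],[25,0],[33,2],[43,11],[48,0]]
[[11,11],[12,0],[18,2],[25,0],[33,2],[43,11],[48,0]]
[[11,11],[12,2],[25,0],[33,2],[43,11],[48,0]]
[[11,11],[12,2],[25,0],[33,2],[43,11],[48,2],[50,0]]
[[11,11],[12,2],[17,7],[18,2],[25,0],[33,2],[43,11],[48,2],[50,0]]
[[11,11],[12,2],[17,7],[18,2],[25,0],[28,17],[29,0],[33,2],[43,11],[48,2],[50,0]]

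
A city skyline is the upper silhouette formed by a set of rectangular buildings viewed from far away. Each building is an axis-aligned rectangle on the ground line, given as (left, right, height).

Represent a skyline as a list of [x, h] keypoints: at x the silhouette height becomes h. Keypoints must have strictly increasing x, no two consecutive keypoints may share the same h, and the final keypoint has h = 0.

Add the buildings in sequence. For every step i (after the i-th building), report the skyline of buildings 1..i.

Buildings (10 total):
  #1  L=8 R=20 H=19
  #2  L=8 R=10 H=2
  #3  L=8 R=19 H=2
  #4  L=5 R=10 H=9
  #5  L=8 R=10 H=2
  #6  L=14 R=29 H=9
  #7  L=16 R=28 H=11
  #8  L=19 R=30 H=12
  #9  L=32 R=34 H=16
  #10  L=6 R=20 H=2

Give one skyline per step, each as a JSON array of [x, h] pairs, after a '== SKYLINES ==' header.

== SKYLINES ==
[[8,19],[20,0]]
[[8,19],[20,0]]
[[8,19],[20,0]]
[[5,9],[8,19],[20,0]]
[[5,9],[8,19],[20,0]]
[[5,9],[8,19],[20,9],[29,0]]
[[5,9],[8,19],[20,11],[28,9],[29,0]]
[[5,9],[8,19],[20,12],[30,0]]
[[5,9],[8,19],[20,12],[30,0],[32,16],[34,0]]
[[5,9],[8,19],[20,12],[30,0],[32,16],[34,0]]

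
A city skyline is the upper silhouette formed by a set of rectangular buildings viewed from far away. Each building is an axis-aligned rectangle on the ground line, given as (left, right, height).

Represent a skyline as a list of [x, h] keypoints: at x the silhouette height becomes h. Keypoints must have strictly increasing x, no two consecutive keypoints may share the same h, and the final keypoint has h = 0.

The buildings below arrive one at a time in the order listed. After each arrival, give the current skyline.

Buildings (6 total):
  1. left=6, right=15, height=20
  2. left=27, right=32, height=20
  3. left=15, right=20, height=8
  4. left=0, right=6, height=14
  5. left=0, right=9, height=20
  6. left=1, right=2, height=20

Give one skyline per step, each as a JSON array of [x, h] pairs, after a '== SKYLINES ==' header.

== SKYLINES ==
[[6,20],[15,0]]
[[6,20],[15,0],[27,20],[32,0]]
[[6,20],[15,8],[20,0],[27,20],[32,0]]
[[0,14],[6,20],[15,8],[20,0],[27,20],[32,0]]
[[0,20],[15,8],[20,0],[27,20],[32,0]]
[[0,20],[15,8],[20,0],[27,20],[32,0]]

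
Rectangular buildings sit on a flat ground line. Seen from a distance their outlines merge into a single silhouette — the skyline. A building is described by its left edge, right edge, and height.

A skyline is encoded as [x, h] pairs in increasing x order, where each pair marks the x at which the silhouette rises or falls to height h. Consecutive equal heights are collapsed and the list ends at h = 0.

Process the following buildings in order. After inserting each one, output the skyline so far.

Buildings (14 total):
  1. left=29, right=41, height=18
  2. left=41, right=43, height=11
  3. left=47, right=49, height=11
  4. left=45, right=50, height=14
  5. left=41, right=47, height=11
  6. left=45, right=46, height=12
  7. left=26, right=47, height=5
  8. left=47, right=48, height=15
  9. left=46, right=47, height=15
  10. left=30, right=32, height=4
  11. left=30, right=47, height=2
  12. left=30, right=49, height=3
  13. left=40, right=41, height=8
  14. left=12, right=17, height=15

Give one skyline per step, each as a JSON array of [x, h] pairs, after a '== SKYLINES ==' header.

== SKYLINES ==
[[29,18],[41,0]]
[[29,18],[41,11],[43,0]]
[[29,18],[41,11],[43,0],[47,11],[49,0]]
[[29,18],[41,11],[43,0],[45,14],[50,0]]
[[29,18],[41,11],[45,14],[50,0]]
[[29,18],[41,11],[45,14],[50,0]]
[[26,5],[29,18],[41,11],[45,14],[50,0]]
[[26,5],[29,18],[41,11],[45,14],[47,15],[48,14],[50,0]]
[[26,5],[29,18],[41,11],[45,14],[46,15],[48,14],[50,0]]
[[26,5],[29,18],[41,11],[45,14],[46,15],[48,14],[50,0]]
[[26,5],[29,18],[41,11],[45,14],[46,15],[48,14],[50,0]]
[[26,5],[29,18],[41,11],[45,14],[46,15],[48,14],[50,0]]
[[26,5],[29,18],[41,11],[45,14],[46,15],[48,14],[50,0]]
[[12,15],[17,0],[26,5],[29,18],[41,11],[45,14],[46,15],[48,14],[50,0]]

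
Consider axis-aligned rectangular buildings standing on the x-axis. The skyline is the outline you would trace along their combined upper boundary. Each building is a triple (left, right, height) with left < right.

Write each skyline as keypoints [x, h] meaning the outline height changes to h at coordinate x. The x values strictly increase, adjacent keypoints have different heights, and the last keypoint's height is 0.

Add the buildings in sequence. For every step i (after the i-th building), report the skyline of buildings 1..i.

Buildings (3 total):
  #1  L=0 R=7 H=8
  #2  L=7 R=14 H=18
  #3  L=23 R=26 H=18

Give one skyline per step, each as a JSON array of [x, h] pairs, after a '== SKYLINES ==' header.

== SKYLINES ==
[[0,8],[7,0]]
[[0,8],[7,18],[14,0]]
[[0,8],[7,18],[14,0],[23,18],[26,0]]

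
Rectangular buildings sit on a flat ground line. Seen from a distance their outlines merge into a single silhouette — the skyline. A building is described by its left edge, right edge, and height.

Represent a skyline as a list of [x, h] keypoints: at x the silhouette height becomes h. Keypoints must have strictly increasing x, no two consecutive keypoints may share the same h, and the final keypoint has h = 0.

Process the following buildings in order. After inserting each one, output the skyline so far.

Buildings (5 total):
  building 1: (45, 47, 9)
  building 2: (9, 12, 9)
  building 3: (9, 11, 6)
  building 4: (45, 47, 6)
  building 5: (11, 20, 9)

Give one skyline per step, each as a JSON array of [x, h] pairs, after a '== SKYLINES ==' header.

== SKYLINES ==
[[45,9],[47,0]]
[[9,9],[12,0],[45,9],[47,0]]
[[9,9],[12,0],[45,9],[47,0]]
[[9,9],[12,0],[45,9],[47,0]]
[[9,9],[20,0],[45,9],[47,0]]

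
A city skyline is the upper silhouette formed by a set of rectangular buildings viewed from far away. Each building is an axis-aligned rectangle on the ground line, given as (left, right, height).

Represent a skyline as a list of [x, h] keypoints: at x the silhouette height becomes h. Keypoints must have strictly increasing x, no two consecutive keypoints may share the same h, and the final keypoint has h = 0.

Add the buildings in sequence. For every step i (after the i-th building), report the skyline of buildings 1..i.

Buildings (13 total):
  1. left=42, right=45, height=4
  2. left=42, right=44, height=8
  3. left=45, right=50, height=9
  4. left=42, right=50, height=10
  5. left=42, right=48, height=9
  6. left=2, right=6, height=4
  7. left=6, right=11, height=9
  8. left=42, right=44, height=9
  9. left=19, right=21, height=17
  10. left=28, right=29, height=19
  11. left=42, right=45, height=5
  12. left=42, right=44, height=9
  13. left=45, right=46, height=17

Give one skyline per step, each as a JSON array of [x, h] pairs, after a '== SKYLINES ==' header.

== SKYLINES ==
[[42,4],[45,0]]
[[42,8],[44,4],[45,0]]
[[42,8],[44,4],[45,9],[50,0]]
[[42,10],[50,0]]
[[42,10],[50,0]]
[[2,4],[6,0],[42,10],[50,0]]
[[2,4],[6,9],[11,0],[42,10],[50,0]]
[[2,4],[6,9],[11,0],[42,10],[50,0]]
[[2,4],[6,9],[11,0],[19,17],[21,0],[42,10],[50,0]]
[[2,4],[6,9],[11,0],[19,17],[21,0],[28,19],[29,0],[42,10],[50,0]]
[[2,4],[6,9],[11,0],[19,17],[21,0],[28,19],[29,0],[42,10],[50,0]]
[[2,4],[6,9],[11,0],[19,17],[21,0],[28,19],[29,0],[42,10],[50,0]]
[[2,4],[6,9],[11,0],[19,17],[21,0],[28,19],[29,0],[42,10],[45,17],[46,10],[50,0]]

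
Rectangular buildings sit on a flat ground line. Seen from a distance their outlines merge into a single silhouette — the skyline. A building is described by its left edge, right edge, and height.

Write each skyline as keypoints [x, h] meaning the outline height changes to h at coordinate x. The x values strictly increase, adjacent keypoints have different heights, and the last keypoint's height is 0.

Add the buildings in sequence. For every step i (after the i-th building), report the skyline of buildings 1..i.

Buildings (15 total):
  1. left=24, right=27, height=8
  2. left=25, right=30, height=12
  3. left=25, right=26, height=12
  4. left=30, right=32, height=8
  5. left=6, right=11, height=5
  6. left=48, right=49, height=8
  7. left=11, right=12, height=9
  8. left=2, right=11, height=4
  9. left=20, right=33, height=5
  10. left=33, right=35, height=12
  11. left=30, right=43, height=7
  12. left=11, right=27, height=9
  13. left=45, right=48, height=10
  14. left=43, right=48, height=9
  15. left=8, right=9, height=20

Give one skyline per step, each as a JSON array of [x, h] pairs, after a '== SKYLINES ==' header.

== SKYLINES ==
[[24,8],[27,0]]
[[24,8],[25,12],[30,0]]
[[24,8],[25,12],[30,0]]
[[24,8],[25,12],[30,8],[32,0]]
[[6,5],[11,0],[24,8],[25,12],[30,8],[32,0]]
[[6,5],[11,0],[24,8],[25,12],[30,8],[32,0],[48,8],[49,0]]
[[6,5],[11,9],[12,0],[24,8],[25,12],[30,8],[32,0],[48,8],[49,0]]
[[2,4],[6,5],[11,9],[12,0],[24,8],[25,12],[30,8],[32,0],[48,8],[49,0]]
[[2,4],[6,5],[11,9],[12,0],[20,5],[24,8],[25,12],[30,8],[32,5],[33,0],[48,8],[49,0]]
[[2,4],[6,5],[11,9],[12,0],[20,5],[24,8],[25,12],[30,8],[32,5],[33,12],[35,0],[48,8],[49,0]]
[[2,4],[6,5],[11,9],[12,0],[20,5],[24,8],[25,12],[30,8],[32,7],[33,12],[35,7],[43,0],[48,8],[49,0]]
[[2,4],[6,5],[11,9],[25,12],[30,8],[32,7],[33,12],[35,7],[43,0],[48,8],[49,0]]
[[2,4],[6,5],[11,9],[25,12],[30,8],[32,7],[33,12],[35,7],[43,0],[45,10],[48,8],[49,0]]
[[2,4],[6,5],[11,9],[25,12],[30,8],[32,7],[33,12],[35,7],[43,9],[45,10],[48,8],[49,0]]
[[2,4],[6,5],[8,20],[9,5],[11,9],[25,12],[30,8],[32,7],[33,12],[35,7],[43,9],[45,10],[48,8],[49,0]]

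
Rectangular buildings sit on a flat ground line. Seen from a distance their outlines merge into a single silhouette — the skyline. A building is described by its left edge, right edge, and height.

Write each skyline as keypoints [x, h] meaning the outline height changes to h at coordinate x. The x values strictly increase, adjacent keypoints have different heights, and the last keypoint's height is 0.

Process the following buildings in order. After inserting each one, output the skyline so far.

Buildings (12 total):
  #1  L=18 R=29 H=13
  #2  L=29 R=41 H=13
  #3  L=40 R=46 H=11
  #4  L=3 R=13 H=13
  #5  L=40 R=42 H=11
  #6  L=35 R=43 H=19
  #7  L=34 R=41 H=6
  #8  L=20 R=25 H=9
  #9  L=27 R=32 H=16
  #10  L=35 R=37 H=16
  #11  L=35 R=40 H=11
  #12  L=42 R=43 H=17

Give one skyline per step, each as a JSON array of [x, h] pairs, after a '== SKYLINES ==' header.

== SKYLINES ==
[[18,13],[29,0]]
[[18,13],[41,0]]
[[18,13],[41,11],[46,0]]
[[3,13],[13,0],[18,13],[41,11],[46,0]]
[[3,13],[13,0],[18,13],[41,11],[46,0]]
[[3,13],[13,0],[18,13],[35,19],[43,11],[46,0]]
[[3,13],[13,0],[18,13],[35,19],[43,11],[46,0]]
[[3,13],[13,0],[18,13],[35,19],[43,11],[46,0]]
[[3,13],[13,0],[18,13],[27,16],[32,13],[35,19],[43,11],[46,0]]
[[3,13],[13,0],[18,13],[27,16],[32,13],[35,19],[43,11],[46,0]]
[[3,13],[13,0],[18,13],[27,16],[32,13],[35,19],[43,11],[46,0]]
[[3,13],[13,0],[18,13],[27,16],[32,13],[35,19],[43,11],[46,0]]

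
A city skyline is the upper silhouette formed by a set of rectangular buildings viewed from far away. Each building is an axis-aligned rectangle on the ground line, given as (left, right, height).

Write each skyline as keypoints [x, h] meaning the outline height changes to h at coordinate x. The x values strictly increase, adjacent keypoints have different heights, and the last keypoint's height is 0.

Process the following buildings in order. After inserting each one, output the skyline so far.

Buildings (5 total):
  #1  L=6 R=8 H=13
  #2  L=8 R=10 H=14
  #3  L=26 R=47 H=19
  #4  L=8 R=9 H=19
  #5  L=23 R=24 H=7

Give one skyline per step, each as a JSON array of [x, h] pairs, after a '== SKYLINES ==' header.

== SKYLINES ==
[[6,13],[8,0]]
[[6,13],[8,14],[10,0]]
[[6,13],[8,14],[10,0],[26,19],[47,0]]
[[6,13],[8,19],[9,14],[10,0],[26,19],[47,0]]
[[6,13],[8,19],[9,14],[10,0],[23,7],[24,0],[26,19],[47,0]]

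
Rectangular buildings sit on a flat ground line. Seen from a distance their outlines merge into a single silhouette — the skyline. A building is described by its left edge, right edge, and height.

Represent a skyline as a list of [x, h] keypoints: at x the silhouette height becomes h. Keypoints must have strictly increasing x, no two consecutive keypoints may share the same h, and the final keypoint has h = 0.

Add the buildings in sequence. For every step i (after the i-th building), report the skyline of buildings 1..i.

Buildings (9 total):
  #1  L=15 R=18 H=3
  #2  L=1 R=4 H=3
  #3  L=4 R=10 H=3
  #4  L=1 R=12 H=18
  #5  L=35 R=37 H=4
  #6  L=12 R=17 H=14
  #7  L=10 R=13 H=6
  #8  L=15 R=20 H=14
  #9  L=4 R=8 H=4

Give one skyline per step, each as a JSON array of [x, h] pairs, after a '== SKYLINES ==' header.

== SKYLINES ==
[[15,3],[18,0]]
[[1,3],[4,0],[15,3],[18,0]]
[[1,3],[10,0],[15,3],[18,0]]
[[1,18],[12,0],[15,3],[18,0]]
[[1,18],[12,0],[15,3],[18,0],[35,4],[37,0]]
[[1,18],[12,14],[17,3],[18,0],[35,4],[37,0]]
[[1,18],[12,14],[17,3],[18,0],[35,4],[37,0]]
[[1,18],[12,14],[20,0],[35,4],[37,0]]
[[1,18],[12,14],[20,0],[35,4],[37,0]]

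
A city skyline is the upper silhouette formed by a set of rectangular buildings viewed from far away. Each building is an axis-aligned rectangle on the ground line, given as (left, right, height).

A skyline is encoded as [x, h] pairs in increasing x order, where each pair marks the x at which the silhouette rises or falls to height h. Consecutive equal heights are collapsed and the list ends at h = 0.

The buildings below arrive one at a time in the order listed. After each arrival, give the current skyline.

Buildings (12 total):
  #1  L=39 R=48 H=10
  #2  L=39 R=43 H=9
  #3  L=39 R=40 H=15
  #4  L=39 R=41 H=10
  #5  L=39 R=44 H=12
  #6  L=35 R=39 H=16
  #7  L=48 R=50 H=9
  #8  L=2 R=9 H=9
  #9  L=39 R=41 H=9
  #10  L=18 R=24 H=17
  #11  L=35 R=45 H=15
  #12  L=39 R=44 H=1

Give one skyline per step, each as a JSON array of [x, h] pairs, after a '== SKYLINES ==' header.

== SKYLINES ==
[[39,10],[48,0]]
[[39,10],[48,0]]
[[39,15],[40,10],[48,0]]
[[39,15],[40,10],[48,0]]
[[39,15],[40,12],[44,10],[48,0]]
[[35,16],[39,15],[40,12],[44,10],[48,0]]
[[35,16],[39,15],[40,12],[44,10],[48,9],[50,0]]
[[2,9],[9,0],[35,16],[39,15],[40,12],[44,10],[48,9],[50,0]]
[[2,9],[9,0],[35,16],[39,15],[40,12],[44,10],[48,9],[50,0]]
[[2,9],[9,0],[18,17],[24,0],[35,16],[39,15],[40,12],[44,10],[48,9],[50,0]]
[[2,9],[9,0],[18,17],[24,0],[35,16],[39,15],[45,10],[48,9],[50,0]]
[[2,9],[9,0],[18,17],[24,0],[35,16],[39,15],[45,10],[48,9],[50,0]]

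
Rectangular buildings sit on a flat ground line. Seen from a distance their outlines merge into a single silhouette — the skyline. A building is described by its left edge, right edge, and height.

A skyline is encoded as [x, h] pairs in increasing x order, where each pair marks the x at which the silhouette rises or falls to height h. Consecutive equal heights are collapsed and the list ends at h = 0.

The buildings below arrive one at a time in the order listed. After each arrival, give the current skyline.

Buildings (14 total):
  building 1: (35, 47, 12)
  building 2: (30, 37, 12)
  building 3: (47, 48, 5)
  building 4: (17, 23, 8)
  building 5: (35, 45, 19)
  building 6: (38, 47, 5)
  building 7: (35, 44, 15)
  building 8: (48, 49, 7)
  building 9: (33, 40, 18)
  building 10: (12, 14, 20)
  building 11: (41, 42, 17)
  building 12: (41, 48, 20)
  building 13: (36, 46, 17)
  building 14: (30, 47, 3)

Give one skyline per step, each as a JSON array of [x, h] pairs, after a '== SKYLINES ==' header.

== SKYLINES ==
[[35,12],[47,0]]
[[30,12],[47,0]]
[[30,12],[47,5],[48,0]]
[[17,8],[23,0],[30,12],[47,5],[48,0]]
[[17,8],[23,0],[30,12],[35,19],[45,12],[47,5],[48,0]]
[[17,8],[23,0],[30,12],[35,19],[45,12],[47,5],[48,0]]
[[17,8],[23,0],[30,12],[35,19],[45,12],[47,5],[48,0]]
[[17,8],[23,0],[30,12],[35,19],[45,12],[47,5],[48,7],[49,0]]
[[17,8],[23,0],[30,12],[33,18],[35,19],[45,12],[47,5],[48,7],[49,0]]
[[12,20],[14,0],[17,8],[23,0],[30,12],[33,18],[35,19],[45,12],[47,5],[48,7],[49,0]]
[[12,20],[14,0],[17,8],[23,0],[30,12],[33,18],[35,19],[45,12],[47,5],[48,7],[49,0]]
[[12,20],[14,0],[17,8],[23,0],[30,12],[33,18],[35,19],[41,20],[48,7],[49,0]]
[[12,20],[14,0],[17,8],[23,0],[30,12],[33,18],[35,19],[41,20],[48,7],[49,0]]
[[12,20],[14,0],[17,8],[23,0],[30,12],[33,18],[35,19],[41,20],[48,7],[49,0]]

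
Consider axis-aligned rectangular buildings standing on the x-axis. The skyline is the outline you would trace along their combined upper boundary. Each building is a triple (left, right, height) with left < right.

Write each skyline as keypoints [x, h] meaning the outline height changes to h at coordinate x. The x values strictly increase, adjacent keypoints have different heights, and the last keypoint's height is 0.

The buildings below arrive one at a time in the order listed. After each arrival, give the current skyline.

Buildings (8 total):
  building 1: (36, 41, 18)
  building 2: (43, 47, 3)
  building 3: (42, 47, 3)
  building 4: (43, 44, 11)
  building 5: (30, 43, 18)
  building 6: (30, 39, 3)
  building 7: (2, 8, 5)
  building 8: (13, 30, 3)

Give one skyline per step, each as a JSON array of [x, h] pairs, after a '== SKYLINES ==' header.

== SKYLINES ==
[[36,18],[41,0]]
[[36,18],[41,0],[43,3],[47,0]]
[[36,18],[41,0],[42,3],[47,0]]
[[36,18],[41,0],[42,3],[43,11],[44,3],[47,0]]
[[30,18],[43,11],[44,3],[47,0]]
[[30,18],[43,11],[44,3],[47,0]]
[[2,5],[8,0],[30,18],[43,11],[44,3],[47,0]]
[[2,5],[8,0],[13,3],[30,18],[43,11],[44,3],[47,0]]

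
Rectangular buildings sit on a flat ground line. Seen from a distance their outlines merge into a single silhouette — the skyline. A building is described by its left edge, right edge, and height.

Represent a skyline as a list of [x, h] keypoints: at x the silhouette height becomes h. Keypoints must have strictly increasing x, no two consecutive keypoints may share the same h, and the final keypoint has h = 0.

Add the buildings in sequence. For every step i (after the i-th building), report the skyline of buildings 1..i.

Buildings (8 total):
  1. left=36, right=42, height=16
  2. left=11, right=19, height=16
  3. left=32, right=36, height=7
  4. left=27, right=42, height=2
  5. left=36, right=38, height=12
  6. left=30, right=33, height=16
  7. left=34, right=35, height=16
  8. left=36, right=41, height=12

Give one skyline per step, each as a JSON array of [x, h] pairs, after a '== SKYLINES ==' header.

== SKYLINES ==
[[36,16],[42,0]]
[[11,16],[19,0],[36,16],[42,0]]
[[11,16],[19,0],[32,7],[36,16],[42,0]]
[[11,16],[19,0],[27,2],[32,7],[36,16],[42,0]]
[[11,16],[19,0],[27,2],[32,7],[36,16],[42,0]]
[[11,16],[19,0],[27,2],[30,16],[33,7],[36,16],[42,0]]
[[11,16],[19,0],[27,2],[30,16],[33,7],[34,16],[35,7],[36,16],[42,0]]
[[11,16],[19,0],[27,2],[30,16],[33,7],[34,16],[35,7],[36,16],[42,0]]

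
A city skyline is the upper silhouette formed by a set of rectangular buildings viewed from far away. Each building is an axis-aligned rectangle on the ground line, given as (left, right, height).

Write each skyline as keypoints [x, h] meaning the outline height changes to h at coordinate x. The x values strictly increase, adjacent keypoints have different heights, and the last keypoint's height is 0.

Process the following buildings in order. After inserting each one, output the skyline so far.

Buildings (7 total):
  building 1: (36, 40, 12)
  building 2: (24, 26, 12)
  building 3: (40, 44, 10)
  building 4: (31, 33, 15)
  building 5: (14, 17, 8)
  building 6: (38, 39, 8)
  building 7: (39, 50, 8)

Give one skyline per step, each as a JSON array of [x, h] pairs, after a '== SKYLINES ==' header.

== SKYLINES ==
[[36,12],[40,0]]
[[24,12],[26,0],[36,12],[40,0]]
[[24,12],[26,0],[36,12],[40,10],[44,0]]
[[24,12],[26,0],[31,15],[33,0],[36,12],[40,10],[44,0]]
[[14,8],[17,0],[24,12],[26,0],[31,15],[33,0],[36,12],[40,10],[44,0]]
[[14,8],[17,0],[24,12],[26,0],[31,15],[33,0],[36,12],[40,10],[44,0]]
[[14,8],[17,0],[24,12],[26,0],[31,15],[33,0],[36,12],[40,10],[44,8],[50,0]]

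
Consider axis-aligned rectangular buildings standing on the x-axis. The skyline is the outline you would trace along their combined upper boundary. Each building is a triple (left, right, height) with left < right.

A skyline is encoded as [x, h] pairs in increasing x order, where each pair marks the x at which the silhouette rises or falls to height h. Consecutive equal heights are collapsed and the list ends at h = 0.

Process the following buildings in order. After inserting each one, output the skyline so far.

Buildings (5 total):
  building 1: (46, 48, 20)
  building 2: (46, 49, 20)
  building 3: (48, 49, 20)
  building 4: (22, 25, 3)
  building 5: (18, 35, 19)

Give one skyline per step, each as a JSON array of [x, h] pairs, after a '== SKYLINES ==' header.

== SKYLINES ==
[[46,20],[48,0]]
[[46,20],[49,0]]
[[46,20],[49,0]]
[[22,3],[25,0],[46,20],[49,0]]
[[18,19],[35,0],[46,20],[49,0]]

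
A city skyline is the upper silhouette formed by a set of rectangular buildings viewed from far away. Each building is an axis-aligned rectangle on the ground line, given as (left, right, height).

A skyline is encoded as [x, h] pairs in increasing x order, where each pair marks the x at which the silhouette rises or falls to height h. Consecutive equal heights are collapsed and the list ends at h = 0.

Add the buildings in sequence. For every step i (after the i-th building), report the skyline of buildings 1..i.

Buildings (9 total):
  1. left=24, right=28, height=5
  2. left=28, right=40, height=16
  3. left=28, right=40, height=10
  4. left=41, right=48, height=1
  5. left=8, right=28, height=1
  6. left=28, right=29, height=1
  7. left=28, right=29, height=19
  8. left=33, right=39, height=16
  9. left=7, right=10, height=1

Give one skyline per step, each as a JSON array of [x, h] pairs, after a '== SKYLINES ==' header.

== SKYLINES ==
[[24,5],[28,0]]
[[24,5],[28,16],[40,0]]
[[24,5],[28,16],[40,0]]
[[24,5],[28,16],[40,0],[41,1],[48,0]]
[[8,1],[24,5],[28,16],[40,0],[41,1],[48,0]]
[[8,1],[24,5],[28,16],[40,0],[41,1],[48,0]]
[[8,1],[24,5],[28,19],[29,16],[40,0],[41,1],[48,0]]
[[8,1],[24,5],[28,19],[29,16],[40,0],[41,1],[48,0]]
[[7,1],[24,5],[28,19],[29,16],[40,0],[41,1],[48,0]]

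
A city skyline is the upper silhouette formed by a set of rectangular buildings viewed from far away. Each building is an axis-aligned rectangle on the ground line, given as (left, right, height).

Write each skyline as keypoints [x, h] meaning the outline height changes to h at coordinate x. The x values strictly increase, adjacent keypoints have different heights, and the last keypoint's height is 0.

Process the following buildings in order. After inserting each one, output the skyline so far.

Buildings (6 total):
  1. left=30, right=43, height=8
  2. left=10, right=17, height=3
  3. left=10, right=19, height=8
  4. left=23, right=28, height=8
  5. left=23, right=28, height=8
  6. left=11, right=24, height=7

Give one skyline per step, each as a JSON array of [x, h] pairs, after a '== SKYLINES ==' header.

== SKYLINES ==
[[30,8],[43,0]]
[[10,3],[17,0],[30,8],[43,0]]
[[10,8],[19,0],[30,8],[43,0]]
[[10,8],[19,0],[23,8],[28,0],[30,8],[43,0]]
[[10,8],[19,0],[23,8],[28,0],[30,8],[43,0]]
[[10,8],[19,7],[23,8],[28,0],[30,8],[43,0]]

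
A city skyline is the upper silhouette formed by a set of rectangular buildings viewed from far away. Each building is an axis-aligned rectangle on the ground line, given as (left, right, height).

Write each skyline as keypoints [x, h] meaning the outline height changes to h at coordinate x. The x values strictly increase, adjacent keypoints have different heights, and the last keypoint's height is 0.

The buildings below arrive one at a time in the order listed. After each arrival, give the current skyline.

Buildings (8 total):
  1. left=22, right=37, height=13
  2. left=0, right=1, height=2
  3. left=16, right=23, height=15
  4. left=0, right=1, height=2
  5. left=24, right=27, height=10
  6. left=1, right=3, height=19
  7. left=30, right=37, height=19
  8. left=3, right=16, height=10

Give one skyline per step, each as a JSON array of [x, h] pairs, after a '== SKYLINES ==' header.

== SKYLINES ==
[[22,13],[37,0]]
[[0,2],[1,0],[22,13],[37,0]]
[[0,2],[1,0],[16,15],[23,13],[37,0]]
[[0,2],[1,0],[16,15],[23,13],[37,0]]
[[0,2],[1,0],[16,15],[23,13],[37,0]]
[[0,2],[1,19],[3,0],[16,15],[23,13],[37,0]]
[[0,2],[1,19],[3,0],[16,15],[23,13],[30,19],[37,0]]
[[0,2],[1,19],[3,10],[16,15],[23,13],[30,19],[37,0]]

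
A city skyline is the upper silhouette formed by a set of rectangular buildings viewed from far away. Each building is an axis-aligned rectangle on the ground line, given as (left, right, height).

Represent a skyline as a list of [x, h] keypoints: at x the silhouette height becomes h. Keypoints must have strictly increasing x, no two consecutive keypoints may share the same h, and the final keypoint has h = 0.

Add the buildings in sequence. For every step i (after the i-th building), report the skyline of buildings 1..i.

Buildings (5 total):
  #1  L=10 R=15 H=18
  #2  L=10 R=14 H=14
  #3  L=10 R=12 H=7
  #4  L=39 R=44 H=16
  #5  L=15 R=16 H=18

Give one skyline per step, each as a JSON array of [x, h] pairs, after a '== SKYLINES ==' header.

== SKYLINES ==
[[10,18],[15,0]]
[[10,18],[15,0]]
[[10,18],[15,0]]
[[10,18],[15,0],[39,16],[44,0]]
[[10,18],[16,0],[39,16],[44,0]]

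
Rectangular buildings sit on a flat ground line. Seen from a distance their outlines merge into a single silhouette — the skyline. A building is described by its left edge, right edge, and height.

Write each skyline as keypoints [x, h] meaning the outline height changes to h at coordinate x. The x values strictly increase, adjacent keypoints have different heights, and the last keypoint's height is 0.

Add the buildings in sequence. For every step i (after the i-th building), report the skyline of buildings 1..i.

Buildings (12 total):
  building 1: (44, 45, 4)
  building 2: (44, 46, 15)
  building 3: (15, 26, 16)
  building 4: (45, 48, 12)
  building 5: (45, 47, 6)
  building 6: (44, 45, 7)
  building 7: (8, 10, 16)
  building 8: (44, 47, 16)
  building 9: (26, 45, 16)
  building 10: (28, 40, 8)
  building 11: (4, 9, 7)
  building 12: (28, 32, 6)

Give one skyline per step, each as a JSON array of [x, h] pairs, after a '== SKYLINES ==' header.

== SKYLINES ==
[[44,4],[45,0]]
[[44,15],[46,0]]
[[15,16],[26,0],[44,15],[46,0]]
[[15,16],[26,0],[44,15],[46,12],[48,0]]
[[15,16],[26,0],[44,15],[46,12],[48,0]]
[[15,16],[26,0],[44,15],[46,12],[48,0]]
[[8,16],[10,0],[15,16],[26,0],[44,15],[46,12],[48,0]]
[[8,16],[10,0],[15,16],[26,0],[44,16],[47,12],[48,0]]
[[8,16],[10,0],[15,16],[47,12],[48,0]]
[[8,16],[10,0],[15,16],[47,12],[48,0]]
[[4,7],[8,16],[10,0],[15,16],[47,12],[48,0]]
[[4,7],[8,16],[10,0],[15,16],[47,12],[48,0]]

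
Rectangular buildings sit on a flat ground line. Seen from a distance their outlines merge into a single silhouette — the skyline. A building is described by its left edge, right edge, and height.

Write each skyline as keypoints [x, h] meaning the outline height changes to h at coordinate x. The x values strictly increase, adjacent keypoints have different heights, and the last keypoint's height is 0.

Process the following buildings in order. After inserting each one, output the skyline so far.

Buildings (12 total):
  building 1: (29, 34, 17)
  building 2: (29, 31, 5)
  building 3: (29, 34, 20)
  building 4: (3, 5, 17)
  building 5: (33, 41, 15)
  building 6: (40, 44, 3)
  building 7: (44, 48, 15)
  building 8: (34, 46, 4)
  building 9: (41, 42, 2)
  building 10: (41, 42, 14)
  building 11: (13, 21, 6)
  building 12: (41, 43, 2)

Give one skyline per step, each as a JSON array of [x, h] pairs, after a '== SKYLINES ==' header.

== SKYLINES ==
[[29,17],[34,0]]
[[29,17],[34,0]]
[[29,20],[34,0]]
[[3,17],[5,0],[29,20],[34,0]]
[[3,17],[5,0],[29,20],[34,15],[41,0]]
[[3,17],[5,0],[29,20],[34,15],[41,3],[44,0]]
[[3,17],[5,0],[29,20],[34,15],[41,3],[44,15],[48,0]]
[[3,17],[5,0],[29,20],[34,15],[41,4],[44,15],[48,0]]
[[3,17],[5,0],[29,20],[34,15],[41,4],[44,15],[48,0]]
[[3,17],[5,0],[29,20],[34,15],[41,14],[42,4],[44,15],[48,0]]
[[3,17],[5,0],[13,6],[21,0],[29,20],[34,15],[41,14],[42,4],[44,15],[48,0]]
[[3,17],[5,0],[13,6],[21,0],[29,20],[34,15],[41,14],[42,4],[44,15],[48,0]]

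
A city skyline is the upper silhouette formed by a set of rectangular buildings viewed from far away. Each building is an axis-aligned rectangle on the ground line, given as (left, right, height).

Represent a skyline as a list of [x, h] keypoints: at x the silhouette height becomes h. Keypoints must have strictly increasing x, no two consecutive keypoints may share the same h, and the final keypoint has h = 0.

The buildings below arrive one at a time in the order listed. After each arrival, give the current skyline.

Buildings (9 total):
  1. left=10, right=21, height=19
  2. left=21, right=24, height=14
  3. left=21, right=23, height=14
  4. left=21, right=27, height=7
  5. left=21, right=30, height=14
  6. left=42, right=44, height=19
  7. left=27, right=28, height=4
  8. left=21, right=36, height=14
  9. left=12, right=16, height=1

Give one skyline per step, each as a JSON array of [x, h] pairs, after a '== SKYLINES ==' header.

== SKYLINES ==
[[10,19],[21,0]]
[[10,19],[21,14],[24,0]]
[[10,19],[21,14],[24,0]]
[[10,19],[21,14],[24,7],[27,0]]
[[10,19],[21,14],[30,0]]
[[10,19],[21,14],[30,0],[42,19],[44,0]]
[[10,19],[21,14],[30,0],[42,19],[44,0]]
[[10,19],[21,14],[36,0],[42,19],[44,0]]
[[10,19],[21,14],[36,0],[42,19],[44,0]]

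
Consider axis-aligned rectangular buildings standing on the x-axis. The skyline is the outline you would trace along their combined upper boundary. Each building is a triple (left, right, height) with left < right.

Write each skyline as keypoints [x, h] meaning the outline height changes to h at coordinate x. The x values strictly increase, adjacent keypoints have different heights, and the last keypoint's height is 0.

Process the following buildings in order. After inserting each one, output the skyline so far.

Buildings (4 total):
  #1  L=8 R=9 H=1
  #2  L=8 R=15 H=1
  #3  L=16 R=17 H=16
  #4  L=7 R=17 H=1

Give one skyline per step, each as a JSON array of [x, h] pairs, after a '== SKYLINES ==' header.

== SKYLINES ==
[[8,1],[9,0]]
[[8,1],[15,0]]
[[8,1],[15,0],[16,16],[17,0]]
[[7,1],[16,16],[17,0]]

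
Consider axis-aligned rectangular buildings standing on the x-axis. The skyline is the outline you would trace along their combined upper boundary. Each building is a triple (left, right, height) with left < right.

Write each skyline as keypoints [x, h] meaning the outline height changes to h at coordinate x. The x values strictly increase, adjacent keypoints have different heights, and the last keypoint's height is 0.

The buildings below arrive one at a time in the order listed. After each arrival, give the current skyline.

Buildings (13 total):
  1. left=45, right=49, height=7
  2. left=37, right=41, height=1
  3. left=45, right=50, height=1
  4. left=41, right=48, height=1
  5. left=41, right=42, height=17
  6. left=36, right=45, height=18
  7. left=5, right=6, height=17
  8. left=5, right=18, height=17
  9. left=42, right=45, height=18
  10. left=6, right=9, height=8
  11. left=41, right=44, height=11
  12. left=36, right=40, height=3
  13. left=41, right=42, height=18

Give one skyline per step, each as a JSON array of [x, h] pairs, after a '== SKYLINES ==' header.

== SKYLINES ==
[[45,7],[49,0]]
[[37,1],[41,0],[45,7],[49,0]]
[[37,1],[41,0],[45,7],[49,1],[50,0]]
[[37,1],[45,7],[49,1],[50,0]]
[[37,1],[41,17],[42,1],[45,7],[49,1],[50,0]]
[[36,18],[45,7],[49,1],[50,0]]
[[5,17],[6,0],[36,18],[45,7],[49,1],[50,0]]
[[5,17],[18,0],[36,18],[45,7],[49,1],[50,0]]
[[5,17],[18,0],[36,18],[45,7],[49,1],[50,0]]
[[5,17],[18,0],[36,18],[45,7],[49,1],[50,0]]
[[5,17],[18,0],[36,18],[45,7],[49,1],[50,0]]
[[5,17],[18,0],[36,18],[45,7],[49,1],[50,0]]
[[5,17],[18,0],[36,18],[45,7],[49,1],[50,0]]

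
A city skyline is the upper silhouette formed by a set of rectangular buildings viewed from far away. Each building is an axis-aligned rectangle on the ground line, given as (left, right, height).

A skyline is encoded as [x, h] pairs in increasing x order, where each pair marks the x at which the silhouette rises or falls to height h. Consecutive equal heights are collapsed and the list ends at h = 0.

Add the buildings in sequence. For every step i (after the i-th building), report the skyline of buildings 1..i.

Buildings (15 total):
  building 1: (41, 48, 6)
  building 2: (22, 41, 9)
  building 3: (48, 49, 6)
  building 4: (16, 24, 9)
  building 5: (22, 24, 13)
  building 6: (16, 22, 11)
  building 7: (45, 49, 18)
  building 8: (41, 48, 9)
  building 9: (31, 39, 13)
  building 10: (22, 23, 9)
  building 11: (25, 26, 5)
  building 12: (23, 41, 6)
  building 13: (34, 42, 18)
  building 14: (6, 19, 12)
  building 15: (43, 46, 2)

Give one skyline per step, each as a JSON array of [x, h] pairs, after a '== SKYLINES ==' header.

== SKYLINES ==
[[41,6],[48,0]]
[[22,9],[41,6],[48,0]]
[[22,9],[41,6],[49,0]]
[[16,9],[41,6],[49,0]]
[[16,9],[22,13],[24,9],[41,6],[49,0]]
[[16,11],[22,13],[24,9],[41,6],[49,0]]
[[16,11],[22,13],[24,9],[41,6],[45,18],[49,0]]
[[16,11],[22,13],[24,9],[45,18],[49,0]]
[[16,11],[22,13],[24,9],[31,13],[39,9],[45,18],[49,0]]
[[16,11],[22,13],[24,9],[31,13],[39,9],[45,18],[49,0]]
[[16,11],[22,13],[24,9],[31,13],[39,9],[45,18],[49,0]]
[[16,11],[22,13],[24,9],[31,13],[39,9],[45,18],[49,0]]
[[16,11],[22,13],[24,9],[31,13],[34,18],[42,9],[45,18],[49,0]]
[[6,12],[19,11],[22,13],[24,9],[31,13],[34,18],[42,9],[45,18],[49,0]]
[[6,12],[19,11],[22,13],[24,9],[31,13],[34,18],[42,9],[45,18],[49,0]]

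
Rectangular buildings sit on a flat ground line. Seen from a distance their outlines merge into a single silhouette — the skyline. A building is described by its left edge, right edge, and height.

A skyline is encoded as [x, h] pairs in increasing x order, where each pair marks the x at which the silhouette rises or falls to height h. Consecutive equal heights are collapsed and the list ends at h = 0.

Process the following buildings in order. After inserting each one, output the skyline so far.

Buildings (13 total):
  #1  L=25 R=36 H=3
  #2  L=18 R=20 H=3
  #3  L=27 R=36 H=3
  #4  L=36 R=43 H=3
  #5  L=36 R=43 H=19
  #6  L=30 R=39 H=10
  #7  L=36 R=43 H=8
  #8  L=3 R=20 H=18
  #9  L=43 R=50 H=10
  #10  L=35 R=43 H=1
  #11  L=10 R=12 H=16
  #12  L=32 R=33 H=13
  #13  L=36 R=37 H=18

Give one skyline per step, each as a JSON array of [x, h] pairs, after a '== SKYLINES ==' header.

== SKYLINES ==
[[25,3],[36,0]]
[[18,3],[20,0],[25,3],[36,0]]
[[18,3],[20,0],[25,3],[36,0]]
[[18,3],[20,0],[25,3],[43,0]]
[[18,3],[20,0],[25,3],[36,19],[43,0]]
[[18,3],[20,0],[25,3],[30,10],[36,19],[43,0]]
[[18,3],[20,0],[25,3],[30,10],[36,19],[43,0]]
[[3,18],[20,0],[25,3],[30,10],[36,19],[43,0]]
[[3,18],[20,0],[25,3],[30,10],[36,19],[43,10],[50,0]]
[[3,18],[20,0],[25,3],[30,10],[36,19],[43,10],[50,0]]
[[3,18],[20,0],[25,3],[30,10],[36,19],[43,10],[50,0]]
[[3,18],[20,0],[25,3],[30,10],[32,13],[33,10],[36,19],[43,10],[50,0]]
[[3,18],[20,0],[25,3],[30,10],[32,13],[33,10],[36,19],[43,10],[50,0]]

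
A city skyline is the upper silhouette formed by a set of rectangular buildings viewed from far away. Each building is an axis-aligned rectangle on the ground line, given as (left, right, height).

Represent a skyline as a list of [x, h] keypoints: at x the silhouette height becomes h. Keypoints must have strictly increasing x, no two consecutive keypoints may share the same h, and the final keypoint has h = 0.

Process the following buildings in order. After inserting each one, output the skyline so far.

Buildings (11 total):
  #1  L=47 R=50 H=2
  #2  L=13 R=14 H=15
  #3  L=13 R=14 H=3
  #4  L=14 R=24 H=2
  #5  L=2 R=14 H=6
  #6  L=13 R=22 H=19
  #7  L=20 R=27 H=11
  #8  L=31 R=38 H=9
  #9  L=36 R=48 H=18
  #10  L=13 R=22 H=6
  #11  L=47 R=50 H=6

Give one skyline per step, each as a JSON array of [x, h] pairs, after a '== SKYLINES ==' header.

== SKYLINES ==
[[47,2],[50,0]]
[[13,15],[14,0],[47,2],[50,0]]
[[13,15],[14,0],[47,2],[50,0]]
[[13,15],[14,2],[24,0],[47,2],[50,0]]
[[2,6],[13,15],[14,2],[24,0],[47,2],[50,0]]
[[2,6],[13,19],[22,2],[24,0],[47,2],[50,0]]
[[2,6],[13,19],[22,11],[27,0],[47,2],[50,0]]
[[2,6],[13,19],[22,11],[27,0],[31,9],[38,0],[47,2],[50,0]]
[[2,6],[13,19],[22,11],[27,0],[31,9],[36,18],[48,2],[50,0]]
[[2,6],[13,19],[22,11],[27,0],[31,9],[36,18],[48,2],[50,0]]
[[2,6],[13,19],[22,11],[27,0],[31,9],[36,18],[48,6],[50,0]]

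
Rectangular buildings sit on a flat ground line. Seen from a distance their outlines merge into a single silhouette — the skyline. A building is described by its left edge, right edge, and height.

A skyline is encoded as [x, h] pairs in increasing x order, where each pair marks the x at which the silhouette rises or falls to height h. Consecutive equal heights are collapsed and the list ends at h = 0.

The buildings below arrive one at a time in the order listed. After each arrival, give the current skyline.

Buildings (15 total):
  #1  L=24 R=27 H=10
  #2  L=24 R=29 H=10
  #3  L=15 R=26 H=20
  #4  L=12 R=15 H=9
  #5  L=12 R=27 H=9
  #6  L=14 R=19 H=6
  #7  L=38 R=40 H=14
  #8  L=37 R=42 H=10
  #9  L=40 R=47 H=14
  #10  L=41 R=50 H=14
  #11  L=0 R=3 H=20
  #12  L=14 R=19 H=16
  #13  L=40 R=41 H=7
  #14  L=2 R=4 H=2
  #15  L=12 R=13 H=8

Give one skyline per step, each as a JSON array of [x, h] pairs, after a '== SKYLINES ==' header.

== SKYLINES ==
[[24,10],[27,0]]
[[24,10],[29,0]]
[[15,20],[26,10],[29,0]]
[[12,9],[15,20],[26,10],[29,0]]
[[12,9],[15,20],[26,10],[29,0]]
[[12,9],[15,20],[26,10],[29,0]]
[[12,9],[15,20],[26,10],[29,0],[38,14],[40,0]]
[[12,9],[15,20],[26,10],[29,0],[37,10],[38,14],[40,10],[42,0]]
[[12,9],[15,20],[26,10],[29,0],[37,10],[38,14],[47,0]]
[[12,9],[15,20],[26,10],[29,0],[37,10],[38,14],[50,0]]
[[0,20],[3,0],[12,9],[15,20],[26,10],[29,0],[37,10],[38,14],[50,0]]
[[0,20],[3,0],[12,9],[14,16],[15,20],[26,10],[29,0],[37,10],[38,14],[50,0]]
[[0,20],[3,0],[12,9],[14,16],[15,20],[26,10],[29,0],[37,10],[38,14],[50,0]]
[[0,20],[3,2],[4,0],[12,9],[14,16],[15,20],[26,10],[29,0],[37,10],[38,14],[50,0]]
[[0,20],[3,2],[4,0],[12,9],[14,16],[15,20],[26,10],[29,0],[37,10],[38,14],[50,0]]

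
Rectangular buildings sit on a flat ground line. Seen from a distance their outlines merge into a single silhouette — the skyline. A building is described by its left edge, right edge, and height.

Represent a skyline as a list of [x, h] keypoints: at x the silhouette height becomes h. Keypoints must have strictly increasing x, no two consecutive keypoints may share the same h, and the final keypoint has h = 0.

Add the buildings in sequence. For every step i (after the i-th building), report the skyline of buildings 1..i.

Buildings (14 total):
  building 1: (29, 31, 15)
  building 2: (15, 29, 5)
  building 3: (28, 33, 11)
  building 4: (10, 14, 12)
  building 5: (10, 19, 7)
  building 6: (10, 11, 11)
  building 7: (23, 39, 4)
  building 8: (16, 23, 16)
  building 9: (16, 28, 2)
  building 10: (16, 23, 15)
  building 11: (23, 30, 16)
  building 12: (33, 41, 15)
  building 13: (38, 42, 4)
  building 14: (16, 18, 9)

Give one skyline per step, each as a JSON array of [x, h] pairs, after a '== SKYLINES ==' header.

== SKYLINES ==
[[29,15],[31,0]]
[[15,5],[29,15],[31,0]]
[[15,5],[28,11],[29,15],[31,11],[33,0]]
[[10,12],[14,0],[15,5],[28,11],[29,15],[31,11],[33,0]]
[[10,12],[14,7],[19,5],[28,11],[29,15],[31,11],[33,0]]
[[10,12],[14,7],[19,5],[28,11],[29,15],[31,11],[33,0]]
[[10,12],[14,7],[19,5],[28,11],[29,15],[31,11],[33,4],[39,0]]
[[10,12],[14,7],[16,16],[23,5],[28,11],[29,15],[31,11],[33,4],[39,0]]
[[10,12],[14,7],[16,16],[23,5],[28,11],[29,15],[31,11],[33,4],[39,0]]
[[10,12],[14,7],[16,16],[23,5],[28,11],[29,15],[31,11],[33,4],[39,0]]
[[10,12],[14,7],[16,16],[30,15],[31,11],[33,4],[39,0]]
[[10,12],[14,7],[16,16],[30,15],[31,11],[33,15],[41,0]]
[[10,12],[14,7],[16,16],[30,15],[31,11],[33,15],[41,4],[42,0]]
[[10,12],[14,7],[16,16],[30,15],[31,11],[33,15],[41,4],[42,0]]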